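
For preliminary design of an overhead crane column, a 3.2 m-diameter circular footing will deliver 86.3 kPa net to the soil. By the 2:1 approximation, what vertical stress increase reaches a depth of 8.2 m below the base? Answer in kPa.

Δσ_z ≈ 6.8 kPa

By the 2:1 method the load spreads at 1 horizontal : 2 vertical, so at depth z the loaded area has grown by z in each plan dimension:
Δσ ≈ qD²/(D+z)² = 86.3×3.2²/(3.2+8.2)² = 6.7999 kPa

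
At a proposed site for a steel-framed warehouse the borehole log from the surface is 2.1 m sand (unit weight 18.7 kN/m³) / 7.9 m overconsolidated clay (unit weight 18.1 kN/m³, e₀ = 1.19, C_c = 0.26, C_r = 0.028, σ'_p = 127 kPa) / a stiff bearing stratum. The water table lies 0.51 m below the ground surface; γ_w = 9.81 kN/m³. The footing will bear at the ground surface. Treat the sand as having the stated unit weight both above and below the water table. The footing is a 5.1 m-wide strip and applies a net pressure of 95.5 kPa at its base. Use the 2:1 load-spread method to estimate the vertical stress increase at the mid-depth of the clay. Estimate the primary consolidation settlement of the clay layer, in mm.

S_c ≈ 25.2 mm

Mid-depth of clay below the ground surface: z = 2.1 + 7.9/2 = 6.05 m.
Total vertical stress at mid-clay: σ_v = 18.7×2.1 + 18.1×3.95 = 110.77 kPa.
Pore pressure: u = 9.81×(6.05 − 0.51) = 54.347 kPa.
Initial effective stress: σ'_0 = σ_v − u = 110.77 − 54.347 = 56.423 kPa.
Stress increase at mid-clay by the 2:1 spreading method:
Δσ = qB/(B+z) = 95.5×5.1/(5.1+6.05) = 43.682 kPa
Final effective stress: σ'_f = 56.423 + 43.682 = 100.11 kPa.
σ'_f = 100.11 ≤ σ'_p = 127 kPa, so the clay remains overconsolidated and only the recompression index applies:
S_c = C_r·H/(1+e₀)·log₁₀(σ'_f/σ'_0) = 0.028×7.9/2.19×log₁₀(100.11/56.423)
    = 0.101 × 0.24902 = 0.02515 m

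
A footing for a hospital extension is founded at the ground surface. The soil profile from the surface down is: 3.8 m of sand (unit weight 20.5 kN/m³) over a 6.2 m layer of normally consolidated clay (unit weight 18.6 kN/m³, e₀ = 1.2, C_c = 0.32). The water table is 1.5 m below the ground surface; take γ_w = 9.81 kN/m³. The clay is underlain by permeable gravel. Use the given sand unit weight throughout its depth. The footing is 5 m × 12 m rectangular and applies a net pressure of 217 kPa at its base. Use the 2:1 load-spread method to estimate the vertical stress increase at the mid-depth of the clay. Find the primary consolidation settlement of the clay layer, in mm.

S_c ≈ 208 mm

Mid-depth of clay below the ground surface: z = 3.8 + 6.2/2 = 6.9 m.
Total vertical stress at mid-clay: σ_v = 20.5×3.8 + 18.6×3.1 = 135.56 kPa.
Pore pressure: u = 9.81×(6.9 − 1.5) = 52.974 kPa.
Initial effective stress: σ'_0 = σ_v − u = 135.56 − 52.974 = 82.586 kPa.
Stress increase at mid-clay by the 2:1 spreading method:
Δσ = qBL/((B+z)(L+z)) = 217×5×12/((5+6.9)(12+6.9)) = 57.89 kPa
Final effective stress: σ'_f = σ'_0 + Δσ = 82.586 + 57.89 = 140.48 kPa.
Normally consolidated clay, so the full stress increment lies on the virgin compression line:
S_c = C_c·H/(1+e₀)·log₁₀(σ'_f/σ'_0) = 0.32×6.2/(1+1.2)×log₁₀(140.48/82.586)
    = 0.90182 × 0.23071 = 0.2081 m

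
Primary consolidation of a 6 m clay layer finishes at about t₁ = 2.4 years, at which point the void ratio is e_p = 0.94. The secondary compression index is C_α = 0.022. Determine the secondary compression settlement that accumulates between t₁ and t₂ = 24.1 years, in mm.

Secondary compression: S_s = C_α·H/(1+e_p)·log₁₀(t₂/t₁)
S_s = 0.022×6/(1+0.94)×log₁₀(24.1/2.4)
    = 0.06804 × 1.002 = 0.06816 m

S_s ≈ 68.2 mm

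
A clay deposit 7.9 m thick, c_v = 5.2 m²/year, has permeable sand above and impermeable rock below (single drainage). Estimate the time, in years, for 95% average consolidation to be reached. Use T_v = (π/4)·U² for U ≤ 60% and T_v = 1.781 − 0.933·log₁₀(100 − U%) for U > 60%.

Drainage path length: H_d = H = 7.9 m (single drainage).
U > 60%: T_v = 1.781 − 0.933·log₁₀(100 − 95) = 1.1289.
t = T_v·H_d²/c_v = 1.1289×7.9²/5.2 = 13.55 years.

t ≈ 13.5 years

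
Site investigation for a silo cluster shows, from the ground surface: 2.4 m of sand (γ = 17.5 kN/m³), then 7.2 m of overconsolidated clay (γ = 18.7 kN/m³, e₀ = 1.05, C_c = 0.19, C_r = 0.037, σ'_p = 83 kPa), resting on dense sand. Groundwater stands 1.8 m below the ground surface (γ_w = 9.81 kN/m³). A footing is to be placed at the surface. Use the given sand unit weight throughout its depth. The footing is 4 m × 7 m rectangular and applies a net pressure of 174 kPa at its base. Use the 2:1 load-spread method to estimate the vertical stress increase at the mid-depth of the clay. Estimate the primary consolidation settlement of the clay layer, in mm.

Mid-depth of clay below the ground surface: z = 2.4 + 7.2/2 = 6 m.
Total vertical stress at mid-clay: σ_v = 17.5×2.4 + 18.7×3.6 = 109.32 kPa.
Pore pressure: u = 9.81×(6 − 1.8) = 41.202 kPa.
Initial effective stress: σ'_0 = σ_v − u = 109.32 − 41.202 = 68.118 kPa.
Stress increase at mid-clay by the 2:1 spreading method:
Δσ = qBL/((B+z)(L+z)) = 174×4×7/((4+6)(7+6)) = 37.477 kPa
Final effective stress: σ'_f = 68.118 + 37.477 = 105.59 kPa.
σ'_f = 105.59 > σ'_p = 83 kPa, so the stress path crosses the preconsolidation pressure — recompression up to σ'_p, then virgin compression beyond:
S_c = H/(1+e₀)·[C_r·log₁₀(σ'_p/σ'_0) + C_c·log₁₀(σ'_f/σ'_p)]
    = 7.2/2.05 × [0.037×log₁₀(83/68.118) + 0.19×log₁₀(105.59/83)]
    = 3.5122 × [0.0031752 + 0.019863] = 0.08091 m

S_c ≈ 80.9 mm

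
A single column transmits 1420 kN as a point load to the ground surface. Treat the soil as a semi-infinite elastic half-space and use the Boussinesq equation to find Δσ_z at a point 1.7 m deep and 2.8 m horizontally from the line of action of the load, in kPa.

Δσ_z ≈ 8.83 kPa

Boussinesq vertical stress below a point load on an elastic half-space:
Δσ_z = 3P/(2πz²) · [1 + (r/z)²]^(−5/2)
r/z = 2.8/1.7 = 1.6471; [1+(r/z)²]^(−5/2) = 0.037648.
Δσ_z = 3×1420/(2π×1.7²) × 0.037648 = 234.6 × 0.037648 = 8.832 kPa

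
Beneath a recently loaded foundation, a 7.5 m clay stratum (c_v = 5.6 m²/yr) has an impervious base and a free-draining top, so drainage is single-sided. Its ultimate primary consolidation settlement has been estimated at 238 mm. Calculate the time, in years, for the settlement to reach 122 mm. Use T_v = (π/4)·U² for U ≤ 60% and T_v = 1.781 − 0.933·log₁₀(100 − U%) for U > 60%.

t ≈ 2.07 years

Drainage path length: H_d = H = 7.5 m (single drainage).
U = S(t)/S_ult = 122/238 = 0.5126.
U ≤ 60%: T_v = (π/4)·U² = (π/4)×0.51261² = 0.20637.
t = T_v·H_d²/c_v = 0.20637×7.5²/5.6 = 2.073 years.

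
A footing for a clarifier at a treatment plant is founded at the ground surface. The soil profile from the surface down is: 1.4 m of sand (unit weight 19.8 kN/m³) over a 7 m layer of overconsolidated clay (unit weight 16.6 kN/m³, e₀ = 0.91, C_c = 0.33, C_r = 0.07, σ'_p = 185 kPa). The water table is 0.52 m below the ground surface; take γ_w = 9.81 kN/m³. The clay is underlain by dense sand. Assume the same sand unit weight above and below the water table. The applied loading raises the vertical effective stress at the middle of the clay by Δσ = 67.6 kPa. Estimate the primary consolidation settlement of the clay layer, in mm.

S_c ≈ 105 mm

Mid-depth of clay below the ground surface: z = 1.4 + 7/2 = 4.9 m.
Total vertical stress at mid-clay: σ_v = 19.8×1.4 + 16.6×3.5 = 85.82 kPa.
Pore pressure: u = 9.81×(4.9 − 0.52) = 42.968 kPa.
Initial effective stress: σ'_0 = σ_v − u = 85.82 − 42.968 = 42.852 kPa.
Final effective stress: σ'_f = 42.852 + 67.6 = 110.45 kPa.
σ'_f = 110.45 ≤ σ'_p = 185 kPa, so the clay remains overconsolidated and only the recompression index applies:
S_c = C_r·H/(1+e₀)·log₁₀(σ'_f/σ'_0) = 0.07×7/1.91×log₁₀(110.45/42.852)
    = 0.25654 × 0.41119 = 0.1055 m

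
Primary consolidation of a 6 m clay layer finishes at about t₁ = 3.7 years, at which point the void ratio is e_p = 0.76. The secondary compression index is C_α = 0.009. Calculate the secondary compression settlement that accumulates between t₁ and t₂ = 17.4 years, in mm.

S_s ≈ 20.6 mm

Secondary compression: S_s = C_α·H/(1+e_p)·log₁₀(t₂/t₁)
S_s = 0.009×6/(1+0.76)×log₁₀(17.4/3.7)
    = 0.03068 × 0.6723 = 0.02063 m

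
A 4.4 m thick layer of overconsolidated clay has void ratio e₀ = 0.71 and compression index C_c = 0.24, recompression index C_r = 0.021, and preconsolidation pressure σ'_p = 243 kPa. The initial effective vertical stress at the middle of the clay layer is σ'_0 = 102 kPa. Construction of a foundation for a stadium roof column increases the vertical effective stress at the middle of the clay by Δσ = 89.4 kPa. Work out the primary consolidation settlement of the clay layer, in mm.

S_c ≈ 14.8 mm

Final effective stress: σ'_f = 102 + 89.4 = 191.4 kPa.
σ'_f = 191.4 ≤ σ'_p = 243 kPa, so the clay remains overconsolidated and only the recompression index applies:
S_c = C_r·H/(1+e₀)·log₁₀(σ'_f/σ'_0) = 0.021×4.4/1.71×log₁₀(191.4/102)
    = 0.054035 × 0.27334 = 0.01477 m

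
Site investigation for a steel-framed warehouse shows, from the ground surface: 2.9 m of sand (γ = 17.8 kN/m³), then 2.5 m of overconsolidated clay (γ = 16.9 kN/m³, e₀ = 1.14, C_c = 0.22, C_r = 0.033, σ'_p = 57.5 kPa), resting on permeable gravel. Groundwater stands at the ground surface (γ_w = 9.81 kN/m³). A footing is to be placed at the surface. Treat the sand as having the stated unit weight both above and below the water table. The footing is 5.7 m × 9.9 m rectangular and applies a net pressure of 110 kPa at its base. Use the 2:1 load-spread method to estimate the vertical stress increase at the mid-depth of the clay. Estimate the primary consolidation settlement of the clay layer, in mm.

S_c ≈ 42.2 mm

Mid-depth of clay below the ground surface: z = 2.9 + 2.5/2 = 4.15 m.
Total vertical stress at mid-clay: σ_v = 17.8×2.9 + 16.9×1.25 = 72.745 kPa.
Pore pressure: u = 9.81×(4.15 − 0) = 40.712 kPa.
Initial effective stress: σ'_0 = σ_v − u = 72.745 − 40.712 = 32.033 kPa.
Stress increase at mid-clay by the 2:1 spreading method:
Δσ = qBL/((B+z)(L+z)) = 110×5.7×9.9/((5.7+4.15)(9.9+4.15)) = 44.853 kPa
Final effective stress: σ'_f = 32.033 + 44.853 = 76.886 kPa.
σ'_f = 76.886 > σ'_p = 57.5 kPa, so the stress path crosses the preconsolidation pressure — recompression up to σ'_p, then virgin compression beyond:
S_c = H/(1+e₀)·[C_r·log₁₀(σ'_p/σ'_0) + C_c·log₁₀(σ'_f/σ'_p)]
    = 2.5/2.14 × [0.033×log₁₀(57.5/32.033) + 0.22×log₁₀(76.886/57.5)]
    = 1.1682 × [0.0083843 + 0.027759] = 0.04222 m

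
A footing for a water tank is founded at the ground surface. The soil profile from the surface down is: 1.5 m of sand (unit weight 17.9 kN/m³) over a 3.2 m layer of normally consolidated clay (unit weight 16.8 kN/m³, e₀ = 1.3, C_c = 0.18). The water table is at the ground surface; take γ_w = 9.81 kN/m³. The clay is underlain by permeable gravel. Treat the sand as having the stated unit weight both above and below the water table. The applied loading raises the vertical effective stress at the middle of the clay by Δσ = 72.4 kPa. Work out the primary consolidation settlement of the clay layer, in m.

Mid-depth of clay below the ground surface: z = 1.5 + 3.2/2 = 3.1 m.
Total vertical stress at mid-clay: σ_v = 17.9×1.5 + 16.8×1.6 = 53.73 kPa.
Pore pressure: u = 9.81×(3.1 − 0) = 30.411 kPa.
Initial effective stress: σ'_0 = σ_v − u = 53.73 − 30.411 = 23.319 kPa.
Final effective stress: σ'_f = σ'_0 + Δσ = 23.319 + 72.4 = 95.719 kPa.
Normally consolidated clay, so the full stress increment lies on the virgin compression line:
S_c = C_c·H/(1+e₀)·log₁₀(σ'_f/σ'_0) = 0.18×3.2/(1+1.3)×log₁₀(95.719/23.319)
    = 0.25043 × 0.61329 = 0.1536 m

S_c ≈ 0.154 m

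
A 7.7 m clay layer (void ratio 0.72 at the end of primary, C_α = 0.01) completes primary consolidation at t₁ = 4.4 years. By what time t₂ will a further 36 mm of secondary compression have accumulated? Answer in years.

S_s = C_α·H/(1+e_p)·log₁₀(t₂/t₁) ⇒ log₁₀(t₂/t₁) = S_s·(1+e_p)/(C_α·H).
log₁₀(t₂/t₁) = 0.036 × (1+0.72) / (0.01×7.7) = 0.8042
t₂ = t₁ × 10^0.8042 = 4.4 × 6.37 = 28.03 years

t₂ ≈ 28 years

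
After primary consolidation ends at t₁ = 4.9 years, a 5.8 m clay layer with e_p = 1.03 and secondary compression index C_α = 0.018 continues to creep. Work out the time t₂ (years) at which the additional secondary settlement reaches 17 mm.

t₂ ≈ 10.5 years

S_s = C_α·H/(1+e_p)·log₁₀(t₂/t₁) ⇒ log₁₀(t₂/t₁) = S_s·(1+e_p)/(C_α·H).
log₁₀(t₂/t₁) = 0.017 × (1+1.03) / (0.018×5.8) = 0.3306
t₂ = t₁ × 10^0.3306 = 4.9 × 2.141 = 10.49 years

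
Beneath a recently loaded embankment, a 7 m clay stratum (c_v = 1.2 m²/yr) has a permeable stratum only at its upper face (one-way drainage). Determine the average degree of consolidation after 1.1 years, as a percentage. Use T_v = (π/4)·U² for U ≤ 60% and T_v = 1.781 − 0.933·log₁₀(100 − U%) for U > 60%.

Drainage path length: H_d = H = 7 m (single drainage).
T_v = c_v·t/H_d² = 1.2×1.1/7² = 0.026939.
T_v = 0.026939 corresponds to the U ≤ 60% branch:
U = √(4T_v/π) = 0.1852

U ≈ 18.5 %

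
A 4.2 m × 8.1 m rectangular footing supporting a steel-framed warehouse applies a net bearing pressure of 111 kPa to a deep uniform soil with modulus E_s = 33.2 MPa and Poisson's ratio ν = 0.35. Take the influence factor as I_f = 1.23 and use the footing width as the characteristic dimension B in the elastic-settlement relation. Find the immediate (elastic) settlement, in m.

Immediate (elastic) settlement: S_e = q·B·(1−ν²)/E_s · I_f.
E_s = 33.2 MPa = 33200 kPa.
S_e = 111 × 4.2 × (1 − 0.35²) / 33200 × 1.23
    = 111 × 4.2 × 0.8775 / 33200 × 1.23
    = 0.01516 m

S_e ≈ 0.0152 m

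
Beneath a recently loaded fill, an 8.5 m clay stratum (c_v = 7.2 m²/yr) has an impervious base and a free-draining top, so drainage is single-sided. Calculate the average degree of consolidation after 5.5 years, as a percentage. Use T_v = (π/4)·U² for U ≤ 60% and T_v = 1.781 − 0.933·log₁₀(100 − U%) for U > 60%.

Drainage path length: H_d = H = 8.5 m (single drainage).
T_v = c_v·t/H_d² = 7.2×5.5/8.5² = 0.5481.
T_v = 0.5481 corresponds to the U > 60% branch:
U = 1 − 10^((1.781 − T_v)/0.933)/100 = 0.7904

U ≈ 79 %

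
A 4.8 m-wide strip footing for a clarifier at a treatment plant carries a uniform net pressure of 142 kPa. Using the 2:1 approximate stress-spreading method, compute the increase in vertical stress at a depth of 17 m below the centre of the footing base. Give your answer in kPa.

Δσ_z ≈ 31.3 kPa

By the 2:1 method the load spreads at 1 horizontal : 2 vertical, so at depth z the loaded area has grown by z in each plan dimension:
Δσ = qB/(B+z) = 142×4.8/(4.8+17) = 31.266 kPa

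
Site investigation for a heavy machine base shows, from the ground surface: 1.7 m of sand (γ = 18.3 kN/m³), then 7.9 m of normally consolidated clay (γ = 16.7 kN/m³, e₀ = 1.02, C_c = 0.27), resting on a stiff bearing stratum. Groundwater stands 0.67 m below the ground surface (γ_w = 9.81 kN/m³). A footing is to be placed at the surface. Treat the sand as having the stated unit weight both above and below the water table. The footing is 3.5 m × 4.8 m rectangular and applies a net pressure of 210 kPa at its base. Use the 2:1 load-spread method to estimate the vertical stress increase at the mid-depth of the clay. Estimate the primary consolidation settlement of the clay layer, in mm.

S_c ≈ 261 mm

Mid-depth of clay below the ground surface: z = 1.7 + 7.9/2 = 5.65 m.
Total vertical stress at mid-clay: σ_v = 18.3×1.7 + 16.7×3.95 = 97.075 kPa.
Pore pressure: u = 9.81×(5.65 − 0.67) = 48.854 kPa.
Initial effective stress: σ'_0 = σ_v − u = 97.075 − 48.854 = 48.221 kPa.
Stress increase at mid-clay by the 2:1 spreading method:
Δσ = qBL/((B+z)(L+z)) = 210×3.5×4.8/((3.5+5.65)(4.8+5.65)) = 36.897 kPa
Final effective stress: σ'_f = σ'_0 + Δσ = 48.221 + 36.897 = 85.118 kPa.
Normally consolidated clay, so the full stress increment lies on the virgin compression line:
S_c = C_c·H/(1+e₀)·log₁₀(σ'_f/σ'_0) = 0.27×7.9/(1+1.02)×log₁₀(85.118/48.221)
    = 1.0559 × 0.24679 = 0.2606 m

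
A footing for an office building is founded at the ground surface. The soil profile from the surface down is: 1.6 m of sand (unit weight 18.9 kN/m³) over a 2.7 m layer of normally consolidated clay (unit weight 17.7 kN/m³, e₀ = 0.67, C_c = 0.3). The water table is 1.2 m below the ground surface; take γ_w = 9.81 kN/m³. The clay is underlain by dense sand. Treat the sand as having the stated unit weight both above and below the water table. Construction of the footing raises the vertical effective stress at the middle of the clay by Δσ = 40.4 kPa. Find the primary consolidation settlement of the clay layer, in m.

Mid-depth of clay below the ground surface: z = 1.6 + 2.7/2 = 2.95 m.
Total vertical stress at mid-clay: σ_v = 18.9×1.6 + 17.7×1.35 = 54.135 kPa.
Pore pressure: u = 9.81×(2.95 − 1.2) = 17.168 kPa.
Initial effective stress: σ'_0 = σ_v − u = 54.135 − 17.168 = 36.967 kPa.
Final effective stress: σ'_f = σ'_0 + Δσ = 36.967 + 40.4 = 77.367 kPa.
Normally consolidated clay, so the full stress increment lies on the virgin compression line:
S_c = C_c·H/(1+e₀)·log₁₀(σ'_f/σ'_0) = 0.3×2.7/(1+0.67)×log₁₀(77.367/36.967)
    = 0.48503 × 0.32074 = 0.1556 m

S_c ≈ 0.156 m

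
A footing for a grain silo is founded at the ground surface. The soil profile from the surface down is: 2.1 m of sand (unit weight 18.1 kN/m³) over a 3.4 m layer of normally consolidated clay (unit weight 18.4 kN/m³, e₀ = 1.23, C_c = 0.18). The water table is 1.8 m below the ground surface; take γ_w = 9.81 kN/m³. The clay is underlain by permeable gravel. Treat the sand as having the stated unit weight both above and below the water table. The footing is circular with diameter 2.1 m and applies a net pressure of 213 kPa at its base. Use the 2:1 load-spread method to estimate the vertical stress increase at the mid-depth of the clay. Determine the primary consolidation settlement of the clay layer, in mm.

Mid-depth of clay below the ground surface: z = 2.1 + 3.4/2 = 3.8 m.
Total vertical stress at mid-clay: σ_v = 18.1×2.1 + 18.4×1.7 = 69.29 kPa.
Pore pressure: u = 9.81×(3.8 − 1.8) = 19.62 kPa.
Initial effective stress: σ'_0 = σ_v − u = 69.29 − 19.62 = 49.67 kPa.
Stress increase at mid-clay by the 2:1 spreading method:
Δσ ≈ qD²/(D+z)² = 213×2.1²/(2.1+3.8)² = 26.984 kPa
Final effective stress: σ'_f = σ'_0 + Δσ = 49.67 + 26.984 = 76.654 kPa.
Normally consolidated clay, so the full stress increment lies on the virgin compression line:
S_c = C_c·H/(1+e₀)·log₁₀(σ'_f/σ'_0) = 0.18×3.4/(1+1.23)×log₁₀(76.654/49.67)
    = 0.27444 × 0.18844 = 0.05172 m

S_c ≈ 51.7 mm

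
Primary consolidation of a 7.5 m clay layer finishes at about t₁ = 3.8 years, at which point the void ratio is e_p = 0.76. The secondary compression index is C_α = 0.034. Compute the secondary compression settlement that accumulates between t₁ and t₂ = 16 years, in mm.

Secondary compression: S_s = C_α·H/(1+e_p)·log₁₀(t₂/t₁)
S_s = 0.034×7.5/(1+0.76)×log₁₀(16/3.8)
    = 0.1449 × 0.6243 = 0.09046 m

S_s ≈ 90.5 mm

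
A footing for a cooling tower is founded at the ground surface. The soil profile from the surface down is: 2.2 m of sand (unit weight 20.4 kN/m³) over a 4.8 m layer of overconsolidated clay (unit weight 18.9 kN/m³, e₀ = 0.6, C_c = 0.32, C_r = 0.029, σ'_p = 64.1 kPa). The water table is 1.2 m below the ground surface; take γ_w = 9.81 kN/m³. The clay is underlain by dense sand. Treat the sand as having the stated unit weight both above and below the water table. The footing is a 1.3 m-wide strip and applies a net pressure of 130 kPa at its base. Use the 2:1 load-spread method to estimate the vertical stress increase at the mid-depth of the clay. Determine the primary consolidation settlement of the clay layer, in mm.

Mid-depth of clay below the ground surface: z = 2.2 + 4.8/2 = 4.6 m.
Total vertical stress at mid-clay: σ_v = 20.4×2.2 + 18.9×2.4 = 90.24 kPa.
Pore pressure: u = 9.81×(4.6 − 1.2) = 33.354 kPa.
Initial effective stress: σ'_0 = σ_v − u = 90.24 − 33.354 = 56.886 kPa.
Stress increase at mid-clay by the 2:1 spreading method:
Δσ = qB/(B+z) = 130×1.3/(1.3+4.6) = 28.644 kPa
Final effective stress: σ'_f = 56.886 + 28.644 = 85.53 kPa.
σ'_f = 85.53 > σ'_p = 64.1 kPa, so the stress path crosses the preconsolidation pressure — recompression up to σ'_p, then virgin compression beyond:
S_c = H/(1+e₀)·[C_r·log₁₀(σ'_p/σ'_0) + C_c·log₁₀(σ'_f/σ'_p)]
    = 4.8/1.6 × [0.029×log₁₀(64.1/56.886) + 0.32×log₁₀(85.53/64.1)]
    = 3 × [0.0015037 + 0.040083] = 0.1248 m

S_c ≈ 125 mm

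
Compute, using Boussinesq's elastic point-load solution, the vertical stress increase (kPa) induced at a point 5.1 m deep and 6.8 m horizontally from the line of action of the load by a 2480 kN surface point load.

Boussinesq vertical stress below a point load on an elastic half-space:
Δσ_z = 3P/(2πz²) · [1 + (r/z)²]^(−5/2)
r/z = 6.8/5.1 = 1.3333; [1+(r/z)²]^(−5/2) = 0.07776.
Δσ_z = 3×2480/(2π×5.1²) × 0.07776 = 45.525 × 0.07776 = 3.54 kPa

Δσ_z ≈ 3.54 kPa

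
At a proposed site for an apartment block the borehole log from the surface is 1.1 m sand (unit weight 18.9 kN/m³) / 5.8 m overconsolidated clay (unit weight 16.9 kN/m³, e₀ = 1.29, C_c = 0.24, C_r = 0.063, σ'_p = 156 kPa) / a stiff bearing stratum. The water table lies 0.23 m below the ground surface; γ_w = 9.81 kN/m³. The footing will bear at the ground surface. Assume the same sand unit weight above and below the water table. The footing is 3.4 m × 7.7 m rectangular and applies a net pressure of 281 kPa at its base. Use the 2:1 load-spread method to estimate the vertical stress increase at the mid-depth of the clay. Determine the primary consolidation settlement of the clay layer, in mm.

Mid-depth of clay below the ground surface: z = 1.1 + 5.8/2 = 4 m.
Total vertical stress at mid-clay: σ_v = 18.9×1.1 + 16.9×2.9 = 69.8 kPa.
Pore pressure: u = 9.81×(4 − 0.23) = 36.984 kPa.
Initial effective stress: σ'_0 = σ_v − u = 69.8 − 36.984 = 32.816 kPa.
Stress increase at mid-clay by the 2:1 spreading method:
Δσ = qBL/((B+z)(L+z)) = 281×3.4×7.7/((3.4+4)(7.7+4)) = 84.969 kPa
Final effective stress: σ'_f = 32.816 + 84.969 = 117.78 kPa.
σ'_f = 117.78 ≤ σ'_p = 156 kPa, so the clay remains overconsolidated and only the recompression index applies:
S_c = C_r·H/(1+e₀)·log₁₀(σ'_f/σ'_0) = 0.063×5.8/2.29×log₁₀(117.78/32.816)
    = 0.15957 × 0.55499 = 0.08856 m

S_c ≈ 88.6 mm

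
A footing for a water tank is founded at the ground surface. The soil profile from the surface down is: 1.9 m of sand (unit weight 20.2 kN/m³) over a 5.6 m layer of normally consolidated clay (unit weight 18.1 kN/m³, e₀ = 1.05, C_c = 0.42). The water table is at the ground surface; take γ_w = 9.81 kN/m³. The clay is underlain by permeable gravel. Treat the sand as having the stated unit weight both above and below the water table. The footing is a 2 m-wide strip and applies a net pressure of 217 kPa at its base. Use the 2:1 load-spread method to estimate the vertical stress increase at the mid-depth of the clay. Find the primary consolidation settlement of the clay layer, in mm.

S_c ≈ 458 mm

Mid-depth of clay below the ground surface: z = 1.9 + 5.6/2 = 4.7 m.
Total vertical stress at mid-clay: σ_v = 20.2×1.9 + 18.1×2.8 = 89.06 kPa.
Pore pressure: u = 9.81×(4.7 − 0) = 46.107 kPa.
Initial effective stress: σ'_0 = σ_v − u = 89.06 − 46.107 = 42.953 kPa.
Stress increase at mid-clay by the 2:1 spreading method:
Δσ = qB/(B+z) = 217×2/(2+4.7) = 64.776 kPa
Final effective stress: σ'_f = σ'_0 + Δσ = 42.953 + 64.776 = 107.73 kPa.
Normally consolidated clay, so the full stress increment lies on the virgin compression line:
S_c = C_c·H/(1+e₀)·log₁₀(σ'_f/σ'_0) = 0.42×5.6/(1+1.05)×log₁₀(107.73/42.953)
    = 1.1473 × 0.39934 = 0.4582 m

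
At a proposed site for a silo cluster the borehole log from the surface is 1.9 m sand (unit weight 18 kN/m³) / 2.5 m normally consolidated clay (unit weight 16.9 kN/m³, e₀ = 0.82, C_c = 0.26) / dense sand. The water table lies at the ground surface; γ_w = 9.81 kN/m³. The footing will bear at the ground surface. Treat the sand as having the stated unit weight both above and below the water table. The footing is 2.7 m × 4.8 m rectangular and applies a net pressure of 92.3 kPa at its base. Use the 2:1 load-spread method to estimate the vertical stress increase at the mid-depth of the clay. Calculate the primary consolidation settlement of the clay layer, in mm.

Mid-depth of clay below the ground surface: z = 1.9 + 2.5/2 = 3.15 m.
Total vertical stress at mid-clay: σ_v = 18×1.9 + 16.9×1.25 = 55.325 kPa.
Pore pressure: u = 9.81×(3.15 − 0) = 30.902 kPa.
Initial effective stress: σ'_0 = σ_v − u = 55.325 − 30.902 = 24.423 kPa.
Stress increase at mid-clay by the 2:1 spreading method:
Δσ = qBL/((B+z)(L+z)) = 92.3×2.7×4.8/((2.7+3.15)(4.8+3.15)) = 25.721 kPa
Final effective stress: σ'_f = σ'_0 + Δσ = 24.423 + 25.721 = 50.144 kPa.
Normally consolidated clay, so the full stress increment lies on the virgin compression line:
S_c = C_c·H/(1+e₀)·log₁₀(σ'_f/σ'_0) = 0.26×2.5/(1+0.82)×log₁₀(50.144/24.423)
    = 0.35714 × 0.31242 = 0.1116 m

S_c ≈ 112 mm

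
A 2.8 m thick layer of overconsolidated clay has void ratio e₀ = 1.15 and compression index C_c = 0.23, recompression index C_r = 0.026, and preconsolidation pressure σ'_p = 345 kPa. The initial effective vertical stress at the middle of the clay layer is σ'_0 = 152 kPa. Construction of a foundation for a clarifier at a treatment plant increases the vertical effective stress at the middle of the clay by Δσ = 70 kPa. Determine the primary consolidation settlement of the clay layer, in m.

Final effective stress: σ'_f = 152 + 70 = 222 kPa.
σ'_f = 222 ≤ σ'_p = 345 kPa, so the clay remains overconsolidated and only the recompression index applies:
S_c = C_r·H/(1+e₀)·log₁₀(σ'_f/σ'_0) = 0.026×2.8/2.15×log₁₀(222/152)
    = 0.03386 × 0.16451 = 0.00557 m

S_c ≈ 0.00557 m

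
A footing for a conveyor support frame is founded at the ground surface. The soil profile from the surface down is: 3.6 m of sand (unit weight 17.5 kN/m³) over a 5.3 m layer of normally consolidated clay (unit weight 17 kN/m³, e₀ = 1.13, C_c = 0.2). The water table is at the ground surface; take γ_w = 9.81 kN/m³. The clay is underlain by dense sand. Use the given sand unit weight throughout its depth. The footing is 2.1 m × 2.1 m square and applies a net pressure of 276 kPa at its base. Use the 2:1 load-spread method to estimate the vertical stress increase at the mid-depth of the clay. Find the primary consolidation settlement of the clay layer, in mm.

Mid-depth of clay below the ground surface: z = 3.6 + 5.3/2 = 6.25 m.
Total vertical stress at mid-clay: σ_v = 17.5×3.6 + 17×2.65 = 108.05 kPa.
Pore pressure: u = 9.81×(6.25 − 0) = 61.312 kPa.
Initial effective stress: σ'_0 = σ_v − u = 108.05 − 61.312 = 46.738 kPa.
Stress increase at mid-clay by the 2:1 spreading method:
Δσ = qBL/((B+z)(L+z)) = 276×2.1×2.1/((2.1+6.25)(2.1+6.25)) = 17.457 kPa
Final effective stress: σ'_f = σ'_0 + Δσ = 46.738 + 17.457 = 64.195 kPa.
Normally consolidated clay, so the full stress increment lies on the virgin compression line:
S_c = C_c·H/(1+e₀)·log₁₀(σ'_f/σ'_0) = 0.2×5.3/(1+1.13)×log₁₀(64.195/46.738)
    = 0.49765 × 0.13783 = 0.06859 m

S_c ≈ 68.6 mm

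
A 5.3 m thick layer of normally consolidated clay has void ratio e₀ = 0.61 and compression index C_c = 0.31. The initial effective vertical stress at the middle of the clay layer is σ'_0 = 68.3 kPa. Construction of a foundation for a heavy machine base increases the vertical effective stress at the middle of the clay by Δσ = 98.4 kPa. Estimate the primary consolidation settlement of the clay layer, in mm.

Final effective stress: σ'_f = σ'_0 + Δσ = 68.3 + 98.4 = 166.7 kPa.
Normally consolidated clay, so the full stress increment lies on the virgin compression line:
S_c = C_c·H/(1+e₀)·log₁₀(σ'_f/σ'_0) = 0.31×5.3/(1+0.61)×log₁₀(166.7/68.3)
    = 1.0205 × 0.38751 = 0.3955 m

S_c ≈ 395 mm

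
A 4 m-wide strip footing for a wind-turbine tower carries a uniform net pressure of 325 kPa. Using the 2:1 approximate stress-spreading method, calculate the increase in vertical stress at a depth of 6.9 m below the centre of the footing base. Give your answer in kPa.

Δσ_z ≈ 119 kPa

By the 2:1 method the load spreads at 1 horizontal : 2 vertical, so at depth z the loaded area has grown by z in each plan dimension:
Δσ = qB/(B+z) = 325×4/(4+6.9) = 119.27 kPa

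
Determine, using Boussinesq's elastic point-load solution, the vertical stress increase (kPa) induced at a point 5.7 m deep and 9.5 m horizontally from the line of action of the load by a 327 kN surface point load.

Boussinesq vertical stress below a point load on an elastic half-space:
Δσ_z = 3P/(2πz²) · [1 + (r/z)²]^(−5/2)
r/z = 9.5/5.7 = 1.6667; [1+(r/z)²]^(−5/2) = 0.03605.
Δσ_z = 3×327/(2π×5.7²) × 0.03605 = 4.8055 × 0.03605 = 0.1732 kPa

Δσ_z ≈ 0.173 kPa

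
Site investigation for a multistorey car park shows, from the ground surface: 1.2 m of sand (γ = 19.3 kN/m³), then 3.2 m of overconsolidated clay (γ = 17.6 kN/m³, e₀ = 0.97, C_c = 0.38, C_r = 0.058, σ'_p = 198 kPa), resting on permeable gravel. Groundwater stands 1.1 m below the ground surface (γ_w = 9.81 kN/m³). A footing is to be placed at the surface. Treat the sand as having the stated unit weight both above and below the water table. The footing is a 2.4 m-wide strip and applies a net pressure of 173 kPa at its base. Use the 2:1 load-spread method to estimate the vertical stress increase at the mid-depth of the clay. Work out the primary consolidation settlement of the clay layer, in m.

S_c ≈ 0.0489 m

Mid-depth of clay below the ground surface: z = 1.2 + 3.2/2 = 2.8 m.
Total vertical stress at mid-clay: σ_v = 19.3×1.2 + 17.6×1.6 = 51.32 kPa.
Pore pressure: u = 9.81×(2.8 − 1.1) = 16.677 kPa.
Initial effective stress: σ'_0 = σ_v − u = 51.32 − 16.677 = 34.643 kPa.
Stress increase at mid-clay by the 2:1 spreading method:
Δσ = qB/(B+z) = 173×2.4/(2.4+2.8) = 79.846 kPa
Final effective stress: σ'_f = 34.643 + 79.846 = 114.49 kPa.
σ'_f = 114.49 ≤ σ'_p = 198 kPa, so the clay remains overconsolidated and only the recompression index applies:
S_c = C_r·H/(1+e₀)·log₁₀(σ'_f/σ'_0) = 0.058×3.2/1.97×log₁₀(114.49/34.643)
    = 0.094215 × 0.51915 = 0.04891 m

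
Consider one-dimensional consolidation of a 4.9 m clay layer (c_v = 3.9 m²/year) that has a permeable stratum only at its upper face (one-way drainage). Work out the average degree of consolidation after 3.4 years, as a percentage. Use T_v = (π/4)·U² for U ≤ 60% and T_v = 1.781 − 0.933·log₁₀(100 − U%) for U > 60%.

U ≈ 79.3 %

Drainage path length: H_d = H = 4.9 m (single drainage).
T_v = c_v·t/H_d² = 3.9×3.4/4.9² = 0.55227.
T_v = 0.55227 corresponds to the U > 60% branch:
U = 1 − 10^((1.781 − T_v)/0.933)/100 = 0.7925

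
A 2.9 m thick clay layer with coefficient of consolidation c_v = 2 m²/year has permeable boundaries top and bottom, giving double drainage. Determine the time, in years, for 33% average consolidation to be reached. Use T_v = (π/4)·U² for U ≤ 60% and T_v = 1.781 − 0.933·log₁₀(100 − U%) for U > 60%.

t ≈ 0.0899 years

Drainage path length: H_d = H/2 = 1.45 m (double drainage).
U ≤ 60%: T_v = (π/4)·U² = (π/4)×0.33² = 0.08553.
t = T_v·H_d²/c_v = 0.08553×1.45²/2 = 0.08991 years.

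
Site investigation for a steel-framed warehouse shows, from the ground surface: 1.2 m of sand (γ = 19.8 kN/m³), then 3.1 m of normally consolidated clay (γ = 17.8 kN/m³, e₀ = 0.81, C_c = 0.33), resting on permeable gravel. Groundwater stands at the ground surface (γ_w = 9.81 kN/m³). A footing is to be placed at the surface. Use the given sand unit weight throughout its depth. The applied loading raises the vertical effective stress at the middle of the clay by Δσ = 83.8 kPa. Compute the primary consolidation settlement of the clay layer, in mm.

S_c ≈ 366 mm

Mid-depth of clay below the ground surface: z = 1.2 + 3.1/2 = 2.75 m.
Total vertical stress at mid-clay: σ_v = 19.8×1.2 + 17.8×1.55 = 51.35 kPa.
Pore pressure: u = 9.81×(2.75 − 0) = 26.978 kPa.
Initial effective stress: σ'_0 = σ_v − u = 51.35 − 26.978 = 24.372 kPa.
Final effective stress: σ'_f = σ'_0 + Δσ = 24.372 + 83.8 = 108.17 kPa.
Normally consolidated clay, so the full stress increment lies on the virgin compression line:
S_c = C_c·H/(1+e₀)·log₁₀(σ'_f/σ'_0) = 0.33×3.1/(1+0.81)×log₁₀(108.17/24.372)
    = 0.56519 × 0.64722 = 0.3658 m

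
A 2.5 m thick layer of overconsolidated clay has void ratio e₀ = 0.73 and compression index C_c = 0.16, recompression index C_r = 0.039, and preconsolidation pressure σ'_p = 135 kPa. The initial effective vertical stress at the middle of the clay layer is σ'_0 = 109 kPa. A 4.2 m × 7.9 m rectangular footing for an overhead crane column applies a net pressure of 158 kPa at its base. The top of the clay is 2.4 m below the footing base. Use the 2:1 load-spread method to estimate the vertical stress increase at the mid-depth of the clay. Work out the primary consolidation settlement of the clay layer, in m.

Mid-depth of clay below the footing base: z = 2.4 + 2.5/2 = 3.65 m.
Stress increase at mid-clay by the 2:1 spreading method:
Δσ = qBL/((B+z)(L+z)) = 158×4.2×7.9/((4.2+3.65)(7.9+3.65)) = 57.82 kPa
Final effective stress: σ'_f = 109 + 57.82 = 166.82 kPa.
σ'_f = 166.82 > σ'_p = 135 kPa, so the stress path crosses the preconsolidation pressure — recompression up to σ'_p, then virgin compression beyond:
S_c = H/(1+e₀)·[C_r·log₁₀(σ'_p/σ'_0) + C_c·log₁₀(σ'_f/σ'_p)]
    = 2.5/1.73 × [0.039×log₁₀(135/109) + 0.16×log₁₀(166.82/135)]
    = 1.4451 × [0.0036234 + 0.014706] = 0.02649 m

S_c ≈ 0.0265 m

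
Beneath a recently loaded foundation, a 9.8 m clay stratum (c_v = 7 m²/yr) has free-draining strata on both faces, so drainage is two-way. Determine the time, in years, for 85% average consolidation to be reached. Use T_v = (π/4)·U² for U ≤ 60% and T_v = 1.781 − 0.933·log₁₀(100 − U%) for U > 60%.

t ≈ 2.35 years

Drainage path length: H_d = H/2 = 4.9 m (double drainage).
U > 60%: T_v = 1.781 − 0.933·log₁₀(100 − 85) = 0.68371.
t = T_v·H_d²/c_v = 0.68371×4.9²/7 = 2.345 years.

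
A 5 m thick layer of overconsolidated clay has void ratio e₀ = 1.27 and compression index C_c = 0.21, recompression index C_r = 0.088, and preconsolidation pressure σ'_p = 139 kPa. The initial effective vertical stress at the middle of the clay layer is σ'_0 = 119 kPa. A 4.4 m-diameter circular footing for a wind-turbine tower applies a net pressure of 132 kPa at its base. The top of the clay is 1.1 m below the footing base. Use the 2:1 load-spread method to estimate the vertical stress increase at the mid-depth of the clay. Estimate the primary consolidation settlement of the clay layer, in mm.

Mid-depth of clay below the footing base: z = 1.1 + 5/2 = 3.6 m.
Stress increase at mid-clay by the 2:1 spreading method:
Δσ ≈ qD²/(D+z)² = 132×4.4²/(4.4+3.6)² = 39.93 kPa
Final effective stress: σ'_f = 119 + 39.93 = 158.93 kPa.
σ'_f = 158.93 > σ'_p = 139 kPa, so the stress path crosses the preconsolidation pressure — recompression up to σ'_p, then virgin compression beyond:
S_c = H/(1+e₀)·[C_r·log₁₀(σ'_p/σ'_0) + C_c·log₁₀(σ'_f/σ'_p)]
    = 5/2.27 × [0.088×log₁₀(139/119) + 0.21×log₁₀(158.93/139)]
    = 2.2026 × [0.0059372 + 0.01222] = 0.03999 m

S_c ≈ 40 mm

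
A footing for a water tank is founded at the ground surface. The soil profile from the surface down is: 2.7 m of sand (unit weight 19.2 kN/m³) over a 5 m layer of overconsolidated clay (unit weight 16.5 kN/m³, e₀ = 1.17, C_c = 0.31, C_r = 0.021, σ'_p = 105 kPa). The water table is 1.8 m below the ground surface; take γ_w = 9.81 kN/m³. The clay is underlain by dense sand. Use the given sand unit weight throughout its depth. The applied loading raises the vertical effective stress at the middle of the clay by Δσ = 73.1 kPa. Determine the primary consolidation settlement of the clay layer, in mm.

Mid-depth of clay below the ground surface: z = 2.7 + 5/2 = 5.2 m.
Total vertical stress at mid-clay: σ_v = 19.2×2.7 + 16.5×2.5 = 93.09 kPa.
Pore pressure: u = 9.81×(5.2 − 1.8) = 33.354 kPa.
Initial effective stress: σ'_0 = σ_v − u = 93.09 − 33.354 = 59.736 kPa.
Final effective stress: σ'_f = 59.736 + 73.1 = 132.84 kPa.
σ'_f = 132.84 > σ'_p = 105 kPa, so the stress path crosses the preconsolidation pressure — recompression up to σ'_p, then virgin compression beyond:
S_c = H/(1+e₀)·[C_r·log₁₀(σ'_p/σ'_0) + C_c·log₁₀(σ'_f/σ'_p)]
    = 5/2.17 × [0.021×log₁₀(105/59.736) + 0.31×log₁₀(132.84/105)]
    = 2.3041 × [0.005144 + 0.031663] = 0.08481 m

S_c ≈ 84.8 mm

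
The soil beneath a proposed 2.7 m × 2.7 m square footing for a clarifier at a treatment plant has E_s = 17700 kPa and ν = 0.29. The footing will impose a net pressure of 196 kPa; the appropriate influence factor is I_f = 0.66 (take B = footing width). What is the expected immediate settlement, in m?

S_e ≈ 0.0181 m

Immediate (elastic) settlement: S_e = q·B·(1−ν²)/E_s · I_f.
S_e = 196 × 2.7 × (1 − 0.29²) / 17700 × 0.66
    = 196 × 2.7 × 0.9159 / 17700 × 0.66
    = 0.01807 m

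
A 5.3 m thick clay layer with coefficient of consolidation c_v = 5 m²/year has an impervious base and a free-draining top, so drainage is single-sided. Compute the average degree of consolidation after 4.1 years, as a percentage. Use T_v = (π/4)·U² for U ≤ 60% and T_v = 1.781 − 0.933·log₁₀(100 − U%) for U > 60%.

Drainage path length: H_d = H = 5.3 m (single drainage).
T_v = c_v·t/H_d² = 5×4.1/5.3² = 0.7298.
T_v = 0.7298 corresponds to the U > 60% branch:
U = 1 − 10^((1.781 − T_v)/0.933)/100 = 0.8661

U ≈ 86.6 %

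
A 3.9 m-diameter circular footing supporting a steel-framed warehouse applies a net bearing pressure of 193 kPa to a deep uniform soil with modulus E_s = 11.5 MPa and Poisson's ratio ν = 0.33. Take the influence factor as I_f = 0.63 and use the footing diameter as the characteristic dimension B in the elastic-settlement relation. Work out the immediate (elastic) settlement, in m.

Immediate (elastic) settlement: S_e = q·B·(1−ν²)/E_s · I_f.
E_s = 11.5 MPa = 11500 kPa.
S_e = 193 × 3.9 × (1 − 0.33²) / 11500 × 0.63
    = 193 × 3.9 × 0.8911 / 11500 × 0.63
    = 0.03674 m

S_e ≈ 0.0367 m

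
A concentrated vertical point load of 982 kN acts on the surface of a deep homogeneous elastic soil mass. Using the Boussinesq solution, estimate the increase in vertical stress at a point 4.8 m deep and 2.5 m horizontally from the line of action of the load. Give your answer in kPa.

Δσ_z ≈ 11.2 kPa

Boussinesq vertical stress below a point load on an elastic half-space:
Δσ_z = 3P/(2πz²) · [1 + (r/z)²]^(−5/2)
r/z = 2.5/4.8 = 0.52083; [1+(r/z)²]^(−5/2) = 0.54879.
Δσ_z = 3×982/(2π×4.8²) × 0.54879 = 20.35 × 0.54879 = 11.17 kPa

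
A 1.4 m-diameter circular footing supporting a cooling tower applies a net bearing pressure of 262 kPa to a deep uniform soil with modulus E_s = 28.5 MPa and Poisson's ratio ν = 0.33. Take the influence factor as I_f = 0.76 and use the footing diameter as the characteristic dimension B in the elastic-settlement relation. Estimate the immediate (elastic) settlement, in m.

S_e ≈ 0.00872 m

Immediate (elastic) settlement: S_e = q·B·(1−ν²)/E_s · I_f.
E_s = 28.5 MPa = 28500 kPa.
S_e = 262 × 1.4 × (1 − 0.33²) / 28500 × 0.76
    = 262 × 1.4 × 0.8911 / 28500 × 0.76
    = 0.008716 m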